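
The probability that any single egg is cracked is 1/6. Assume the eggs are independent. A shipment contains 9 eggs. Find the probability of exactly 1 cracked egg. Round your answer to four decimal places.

0.3489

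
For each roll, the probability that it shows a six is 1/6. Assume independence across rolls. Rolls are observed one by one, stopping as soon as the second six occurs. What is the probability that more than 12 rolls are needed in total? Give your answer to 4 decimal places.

Needing more than 12 rolls ⇔ fewer than 2 successes in the first 12. With X ~ Binomial(12, 0.166667), P(Y > 12) = P(X ≤ 1).
  k=0: C(12,0)·0.166667^0·0.833333^12 = 0.112157
  k=1: C(12,1)·0.166667^1·0.833333^11 = 0.269176
P(X ≤ 1) = 0.381333

0.3813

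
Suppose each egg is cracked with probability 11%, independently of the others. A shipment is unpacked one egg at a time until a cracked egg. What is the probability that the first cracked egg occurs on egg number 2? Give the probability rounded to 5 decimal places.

0.09790

Geometric (trials to first success), p = 0.11.
P(Y = 2) = (1−p)^1 · p = 0.89 · 0.11 = 0.0979000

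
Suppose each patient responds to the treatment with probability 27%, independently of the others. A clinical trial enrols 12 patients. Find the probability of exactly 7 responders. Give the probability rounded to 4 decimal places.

0.0172

X ~ Binomial(n=12, p=0.27).
P(X=7) = C(12,7) · p^7 · (1−p)^5
= 792 · 0.0001046 · 0.20731 = 0.017175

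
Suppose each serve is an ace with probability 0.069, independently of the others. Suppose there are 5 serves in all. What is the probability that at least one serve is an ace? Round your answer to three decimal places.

0.301

P(at least one) = 1 − P(none) = 1 − (1 − 0.069)^5
= 1 − 0.69944 = 0.30056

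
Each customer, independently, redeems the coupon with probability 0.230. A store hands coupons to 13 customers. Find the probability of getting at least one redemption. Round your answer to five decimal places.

0.96655

P(at least one) = 1 − P(none) = 1 − (1 − 0.23)^13
= 1 − 0.0334487 = 0.9665513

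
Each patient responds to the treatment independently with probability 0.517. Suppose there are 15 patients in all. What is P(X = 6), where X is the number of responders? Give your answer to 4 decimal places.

X ~ Binomial(n=15, p=0.517).
P(X=6) = C(15,6) · p^6 · (1−p)^9
= 5005 · 0.019096 · 0.0014306 = 0.136732

0.1367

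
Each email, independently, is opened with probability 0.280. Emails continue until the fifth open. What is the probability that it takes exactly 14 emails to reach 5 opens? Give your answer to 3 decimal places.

Y = trial on which the fifth success occurs; negative binomial, r=5, p=0.28.
P(Y=14) = C(13,4) · p^5 · (1−p)^9
= 715 · 0.001721 · 0.051999 = 0.06399

0.064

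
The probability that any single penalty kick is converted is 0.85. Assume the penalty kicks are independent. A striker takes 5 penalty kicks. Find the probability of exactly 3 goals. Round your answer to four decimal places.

0.1382

X ~ Binomial(n=5, p=0.85).
P(X=3) = C(5,3) · p^3 · (1−p)^2
= 10 · 0.61413 · 0.0225 = 0.138178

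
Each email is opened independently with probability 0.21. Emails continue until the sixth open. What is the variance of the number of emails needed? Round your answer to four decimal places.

Y = total emails until the sixth success; negative binomial with r=6, p=0.21.
Var(Y) = r(1−p)/p² = 6·0.79 / 0.21² = 107.482993

107.4830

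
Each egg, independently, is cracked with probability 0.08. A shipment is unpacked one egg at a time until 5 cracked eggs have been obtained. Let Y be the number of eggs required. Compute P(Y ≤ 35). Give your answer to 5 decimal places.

Finishing within 35 eggs ⇔ at least 5 successes in the first 35. With X ~ Binomial(35, 0.08), P(Y ≤ 35) = 1 − P(X ≤ 4).
  k=0: C(35,0)·0.08^0·0.92^35 = 0.0540224
  k=1: C(35,1)·0.08^1·0.92^34 = 0.1644160
  k=2: C(35,2)·0.08^2·0.92^33 = 0.2430498
  k=3: C(35,3)·0.08^3·0.92^32 = 0.2324824
  k=4: C(35,4)·0.08^4·0.92^31 = 0.1617269
1 − 0.8556975 = 0.1443025

0.14430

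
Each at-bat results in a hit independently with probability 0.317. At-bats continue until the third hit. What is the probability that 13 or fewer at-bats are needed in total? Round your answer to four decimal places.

0.8322

Finishing within 13 at-bats ⇔ at least 3 successes in the first 13. With X ~ Binomial(13, 0.317), P(Y ≤ 13) = 1 − P(X ≤ 2).
  k=0: C(13,0)·0.317^0·0.683^13 = 0.007038
  k=1: C(13,1)·0.317^1·0.683^12 = 0.042467
  k=2: C(13,2)·0.317^2·0.683^11 = 0.118261
1 − 0.167766 = 0.832234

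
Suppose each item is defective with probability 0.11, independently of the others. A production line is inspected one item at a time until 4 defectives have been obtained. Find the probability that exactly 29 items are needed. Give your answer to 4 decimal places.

Y = trial on which the fourth success occurs; negative binomial, r=4, p=0.11.
P(Y=29) = C(28,3) · p^4 · (1−p)^25
= 3276 · 0.00014641 · 0.054294 = 0.026041

0.0260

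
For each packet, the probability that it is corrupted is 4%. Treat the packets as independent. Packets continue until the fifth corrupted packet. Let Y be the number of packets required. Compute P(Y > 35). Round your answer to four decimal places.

Needing more than 35 packets ⇔ fewer than 5 successes in the first 35. With X ~ Binomial(35, 0.04), P(Y > 35) = P(X ≤ 4).
  k=0: C(35,0)·0.04^0·0.96^35 = 0.239603
  k=1: C(35,1)·0.04^1·0.96^34 = 0.349422
  k=2: C(35,2)·0.04^2·0.96^33 = 0.247507
  k=3: C(35,3)·0.04^3·0.96^32 = 0.113441
  k=4: C(35,4)·0.04^4·0.96^31 = 0.037814
P(X ≤ 4) = 0.987787

0.9878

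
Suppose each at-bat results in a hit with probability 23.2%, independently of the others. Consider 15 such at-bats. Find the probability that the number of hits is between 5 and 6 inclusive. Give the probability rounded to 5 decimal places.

0.21662

X ~ Binomial(15, 0.232); P(5 ≤ X ≤ 6) = Σ C(15,k) p^k (1−p)^(15−k) over k:
  k=5: C(15,5)·0.232^5·0.768^10 = 0.1440812
  k=6: C(15,6)·0.232^6·0.768^9 = 0.0725409
Total = 0.2166222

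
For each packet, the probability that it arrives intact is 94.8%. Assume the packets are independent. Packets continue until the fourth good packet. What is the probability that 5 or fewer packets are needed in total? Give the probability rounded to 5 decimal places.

0.97566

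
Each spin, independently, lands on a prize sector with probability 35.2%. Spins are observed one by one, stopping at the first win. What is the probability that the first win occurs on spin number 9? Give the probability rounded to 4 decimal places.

Geometric (trials to first success), p = 0.352.
P(Y = 9) = (1−p)^8 · p = 0.031089 · 0.352 = 0.010943

0.0109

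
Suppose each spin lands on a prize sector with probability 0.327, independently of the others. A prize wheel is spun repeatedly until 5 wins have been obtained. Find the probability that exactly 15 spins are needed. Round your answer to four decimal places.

0.0713

Y = trial on which the fifth success occurs; negative binomial, r=5, p=0.327.
P(Y=15) = C(14,4) · p^5 · (1−p)^10
= 1001 · 0.0037389 · 0.019061 = 0.071338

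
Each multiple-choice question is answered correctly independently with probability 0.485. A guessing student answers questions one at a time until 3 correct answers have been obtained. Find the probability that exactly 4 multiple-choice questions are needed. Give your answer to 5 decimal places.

Y = trial on which the third success occurs; negative binomial, r=3, p=0.485.
P(Y=4) = C(3,2) · p^3 · (1−p)^1
= 3 · 0.11408 · 0.515 = 0.1762600

0.17626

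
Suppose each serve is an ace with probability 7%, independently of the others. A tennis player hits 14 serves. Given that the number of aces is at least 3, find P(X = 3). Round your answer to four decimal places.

X ~ Binomial(14, 0.07). Want P(X=3 | X≥3) = P(X=3) / P(X≥3).
P(X=3) = C(14,3)·0.07^3·0.93^11 = 0.056196
P(X≥3) = 1 − 0.362044 − 0.381509 − 0.186652 = 0.069795
Ratio = 0.056196 / 0.069795 = 0.805159

0.8052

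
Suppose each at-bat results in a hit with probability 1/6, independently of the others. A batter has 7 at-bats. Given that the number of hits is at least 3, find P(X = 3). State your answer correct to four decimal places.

0.8159

X ~ Binomial(7, 0.166667). Want P(X=3 | X≥3) = P(X=3) / P(X≥3).
P(X=3) = C(7,3)·0.166667^3·0.833333^4 = 0.078143
P(X≥3) = 1 − 0.279082 − 0.390714 − 0.234429 = 0.095775
Ratio = 0.078143 / 0.095775 = 0.815896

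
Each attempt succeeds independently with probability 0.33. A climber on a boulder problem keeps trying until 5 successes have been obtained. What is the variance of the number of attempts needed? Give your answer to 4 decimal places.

30.7622

Y = total attempts until the fifth success; negative binomial with r=5, p=0.33.
Var(Y) = r(1−p)/p² = 5·0.67 / 0.33² = 30.762167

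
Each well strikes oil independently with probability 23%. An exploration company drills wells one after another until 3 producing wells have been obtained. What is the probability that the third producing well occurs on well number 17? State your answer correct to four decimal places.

Y = trial on which the third success occurs; negative binomial, r=3, p=0.23.
P(Y=17) = C(16,2) · p^3 · (1−p)^14
= 120 · 0.012167 · 0.025756 = 0.037604

0.0376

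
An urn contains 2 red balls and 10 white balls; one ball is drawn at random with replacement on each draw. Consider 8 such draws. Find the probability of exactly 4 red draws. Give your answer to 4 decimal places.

0.0260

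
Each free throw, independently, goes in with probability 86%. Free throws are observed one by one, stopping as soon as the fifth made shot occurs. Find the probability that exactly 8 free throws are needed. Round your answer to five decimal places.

Y = trial on which the fifth success occurs; negative binomial, r=5, p=0.86.
P(Y=8) = C(7,4) · p^5 · (1−p)^3
= 35 · 0.47043 · 0.002744 = 0.0451798

0.04518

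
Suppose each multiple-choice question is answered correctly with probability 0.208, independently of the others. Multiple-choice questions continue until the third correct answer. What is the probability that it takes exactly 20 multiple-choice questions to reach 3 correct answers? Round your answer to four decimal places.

0.0292

Y = trial on which the third success occurs; negative binomial, r=3, p=0.208.
P(Y=20) = C(19,2) · p^3 · (1−p)^17
= 171 · 0.0089989 · 0.018981 = 0.029209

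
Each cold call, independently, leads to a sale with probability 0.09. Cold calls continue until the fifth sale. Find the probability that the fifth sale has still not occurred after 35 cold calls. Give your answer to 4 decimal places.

0.7968

Needing more than 35 cold calls ⇔ fewer than 5 successes in the first 35. With X ~ Binomial(35, 0.09), P(Y > 35) = P(X ≤ 4).
  k=0: C(35,0)·0.09^0·0.91^35 = 0.036851
  k=1: C(35,1)·0.09^1·0.91^34 = 0.127561
  k=2: C(35,2)·0.09^2·0.91^33 = 0.214471
  k=3: C(35,3)·0.09^3·0.91^32 = 0.233325
  k=4: C(35,4)·0.09^4·0.91^31 = 0.184609
P(X ≤ 4) = 0.796817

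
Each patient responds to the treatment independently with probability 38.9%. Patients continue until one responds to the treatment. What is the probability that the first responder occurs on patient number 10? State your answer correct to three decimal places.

0.005

Geometric (trials to first success), p = 0.389.
P(Y = 10) = (1−p)^9 · p = 0.011868 · 0.389 = 0.00462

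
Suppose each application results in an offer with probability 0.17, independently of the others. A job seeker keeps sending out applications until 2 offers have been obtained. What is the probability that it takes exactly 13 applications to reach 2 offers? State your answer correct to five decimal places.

Y = trial on which the second success occurs; negative binomial, r=2, p=0.17.
P(Y=13) = C(12,1) · p^2 · (1−p)^11
= 12 · 0.0289 · 0.12878 = 0.0446620

0.04466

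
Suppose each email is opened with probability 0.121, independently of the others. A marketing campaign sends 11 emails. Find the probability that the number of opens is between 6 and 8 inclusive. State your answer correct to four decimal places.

X ~ Binomial(11, 0.121); P(6 ≤ X ≤ 8) = Σ C(11,k) p^k (1−p)^(11−k) over k:
  k=6: C(11,6)·0.121^6·0.879^5 = 0.000761
  k=7: C(11,7)·0.121^7·0.879^4 = 0.000075
  k=8: C(11,8)·0.121^8·0.879^3 = 0.000005
Total = 0.000841

0.0008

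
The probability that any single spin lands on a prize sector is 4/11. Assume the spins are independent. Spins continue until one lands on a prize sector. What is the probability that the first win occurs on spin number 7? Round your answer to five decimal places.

Geometric (trials to first success), p = 0.363636.
P(Y = 7) = (1−p)^6 · p = 0.06641 · 0.363636 = 0.0241490

0.02415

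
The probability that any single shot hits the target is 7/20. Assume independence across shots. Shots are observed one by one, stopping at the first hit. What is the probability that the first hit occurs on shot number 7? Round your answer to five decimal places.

0.02640

Geometric (trials to first success), p = 0.35.
P(Y = 7) = (1−p)^6 · p = 0.075419 · 0.35 = 0.0263966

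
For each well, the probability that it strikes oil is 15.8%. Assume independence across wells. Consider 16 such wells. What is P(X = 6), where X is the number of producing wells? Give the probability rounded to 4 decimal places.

0.0223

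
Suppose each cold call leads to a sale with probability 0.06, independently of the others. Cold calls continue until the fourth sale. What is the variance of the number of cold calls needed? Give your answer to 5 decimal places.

1044.44444

Y = total cold calls until the fourth success; negative binomial with r=4, p=0.06.
Var(Y) = r(1−p)/p² = 4·0.94 / 0.06² = 1044.4444444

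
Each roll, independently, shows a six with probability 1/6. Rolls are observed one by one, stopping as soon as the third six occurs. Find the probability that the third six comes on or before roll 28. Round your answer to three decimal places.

0.868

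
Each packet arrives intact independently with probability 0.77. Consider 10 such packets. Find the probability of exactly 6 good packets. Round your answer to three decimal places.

0.122

X ~ Binomial(n=10, p=0.77).
P(X=6) = C(10,6) · p^6 · (1−p)^4
= 210 · 0.20842 · 0.0027984 = 0.12248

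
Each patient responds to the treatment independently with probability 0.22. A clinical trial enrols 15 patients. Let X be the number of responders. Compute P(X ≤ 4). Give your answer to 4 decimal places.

X ~ Binomial(15, 0.22); P(X ≤ 4) = Σ C(15,k) p^k (1−p)^(15−k) over k:
  k=0: C(15,0)·0.22^0·0.78^15 = 0.024067
  k=1: C(15,1)·0.22^1·0.78^14 = 0.101821
  k=2: C(15,2)·0.22^2·0.78^13 = 0.201032
  k=3: C(15,3)·0.22^3·0.78^12 = 0.245705
  k=4: C(15,4)·0.22^4·0.78^11 = 0.207905
Total = 0.780530

0.7805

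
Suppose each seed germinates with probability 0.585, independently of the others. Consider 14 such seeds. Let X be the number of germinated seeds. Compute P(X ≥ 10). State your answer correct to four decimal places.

0.2420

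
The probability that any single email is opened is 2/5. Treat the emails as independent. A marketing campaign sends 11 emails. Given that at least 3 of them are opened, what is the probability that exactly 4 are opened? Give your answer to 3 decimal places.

0.268

X ~ Binomial(11, 0.40). Want P(X=4 | X≥3) = P(X=4) / P(X≥3).
P(X=4) = C(11,4)·0.40^4·0.60^7 = 0.23649
P(X≥3) = 1 − 0.00363 − 0.02661 − 0.08868 = 0.88108
Ratio = 0.23649 / 0.88108 = 0.26841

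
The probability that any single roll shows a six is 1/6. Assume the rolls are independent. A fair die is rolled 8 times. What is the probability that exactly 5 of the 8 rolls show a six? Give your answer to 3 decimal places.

0.004

X ~ Binomial(n=8, p=0.166667).
P(X=5) = C(8,5) · p^5 · (1−p)^3
= 56 · 0.0001286 · 0.5787 = 0.00417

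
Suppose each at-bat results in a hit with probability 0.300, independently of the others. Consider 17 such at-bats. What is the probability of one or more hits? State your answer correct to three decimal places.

0.998

P(at least one) = 1 − P(none) = 1 − (1 − 0.30)^17
= 1 − 0.00233 = 0.99767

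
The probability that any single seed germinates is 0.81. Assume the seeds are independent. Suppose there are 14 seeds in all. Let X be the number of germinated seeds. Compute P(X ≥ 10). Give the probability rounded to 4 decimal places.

0.8907

X ~ Binomial(14, 0.81); P(X ≥ 10) = Σ C(14,k) p^k (1−p)^(14−k) over k:
  k=10: C(14,10)·0.81^10·0.19^4 = 0.158598
  k=11: C(14,11)·0.81^11·0.19^3 = 0.245865
  k=12: C(14,12)·0.81^12·0.19^2 = 0.262041
  k=13: C(14,13)·0.81^13·0.19^1 = 0.171865
  k=14: C(14,14)·0.81^14·0.19^0 = 0.052335
Total = 0.890704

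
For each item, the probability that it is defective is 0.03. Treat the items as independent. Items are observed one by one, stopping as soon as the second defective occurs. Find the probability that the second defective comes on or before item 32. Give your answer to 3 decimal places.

0.249

Finishing within 32 items ⇔ at least 2 successes in the first 32. With X ~ Binomial(32, 0.03), P(Y ≤ 32) = 1 − P(X ≤ 1).
  k=0: C(32,0)·0.03^0·0.97^32 = 0.37731
  k=1: C(32,1)·0.03^1·0.97^31 = 0.37342
1 − 0.75073 = 0.24927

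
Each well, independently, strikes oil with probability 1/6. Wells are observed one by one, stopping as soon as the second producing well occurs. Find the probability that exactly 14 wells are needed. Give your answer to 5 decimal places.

Y = trial on which the second success occurs; negative binomial, r=2, p=0.166667.
P(Y=14) = C(13,1) · p^2 · (1−p)^12
= 13 · 0.027778 · 0.11216 = 0.0405010

0.04050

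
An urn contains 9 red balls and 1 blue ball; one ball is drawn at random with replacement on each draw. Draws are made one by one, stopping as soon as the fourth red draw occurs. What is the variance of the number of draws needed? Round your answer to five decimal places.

0.49383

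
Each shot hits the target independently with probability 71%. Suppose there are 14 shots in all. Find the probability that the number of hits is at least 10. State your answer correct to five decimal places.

X ~ Binomial(14, 0.71); P(X ≥ 10) = Σ C(14,k) p^k (1−p)^(14−k) over k:
  k=10: C(14,10)·0.71^10·0.29^4 = 0.2304674
  k=11: C(14,11)·0.71^11·0.29^3 = 0.2051810
  k=12: C(14,12)·0.71^12·0.29^2 = 0.1255849
  k=13: C(14,13)·0.71^13·0.29^1 = 0.0473026
  k=14: C(14,14)·0.71^14·0.29^0 = 0.0082721
Total = 0.6168081

0.61681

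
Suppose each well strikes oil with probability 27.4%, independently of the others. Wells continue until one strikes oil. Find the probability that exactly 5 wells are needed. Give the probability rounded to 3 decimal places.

Geometric (trials to first success), p = 0.274.
P(Y = 5) = (1−p)^4 · p = 0.27781 · 0.274 = 0.07612

0.076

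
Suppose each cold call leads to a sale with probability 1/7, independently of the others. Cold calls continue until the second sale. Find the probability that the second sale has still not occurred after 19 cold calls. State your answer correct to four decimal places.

0.2227

Needing more than 19 cold calls ⇔ fewer than 2 successes in the first 19. With X ~ Binomial(19, 0.142857), P(Y > 19) = P(X ≤ 1).
  k=0: C(19,0)·0.142857^0·0.857143^19 = 0.053458
  k=1: C(19,1)·0.142857^1·0.857143^18 = 0.169283
P(X ≤ 1) = 0.222741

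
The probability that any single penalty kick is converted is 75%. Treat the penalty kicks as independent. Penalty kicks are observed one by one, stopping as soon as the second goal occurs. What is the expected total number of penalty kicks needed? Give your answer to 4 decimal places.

2.6667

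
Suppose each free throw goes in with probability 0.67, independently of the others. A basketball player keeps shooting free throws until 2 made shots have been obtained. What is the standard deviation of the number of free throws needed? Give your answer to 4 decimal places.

1.2125

Y = total free throws until the second success; negative binomial with r=2, p=0.67.
SD(Y) = √[r(1−p)/p²] = √(1.470261) = 1.212543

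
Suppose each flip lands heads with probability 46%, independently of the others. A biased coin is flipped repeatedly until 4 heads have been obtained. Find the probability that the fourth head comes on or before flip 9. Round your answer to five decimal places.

Finishing within 9 flips ⇔ at least 4 successes in the first 9. With X ~ Binomial(9, 0.46), P(Y ≤ 9) = 1 − P(X ≤ 3).
  k=0: C(9,0)·0.46^0·0.54^9 = 0.0039043
  k=1: C(9,1)·0.46^1·0.54^8 = 0.0299330
  k=2: C(9,2)·0.46^2·0.54^7 = 0.1019940
  k=3: C(9,3)·0.46^3·0.54^6 = 0.2027287
1 − 0.3385600 = 0.6614400

0.66144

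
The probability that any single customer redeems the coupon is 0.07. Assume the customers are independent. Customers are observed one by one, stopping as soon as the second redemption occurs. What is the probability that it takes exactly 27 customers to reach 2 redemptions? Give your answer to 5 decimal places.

Y = trial on which the second success occurs; negative binomial, r=2, p=0.07.
P(Y=27) = C(26,1) · p^2 · (1−p)^25
= 26 · 0.0049 · 0.16296 = 0.0207608

0.02076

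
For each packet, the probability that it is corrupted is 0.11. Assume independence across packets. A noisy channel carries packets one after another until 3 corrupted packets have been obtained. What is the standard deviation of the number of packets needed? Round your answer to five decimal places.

14.85467

Y = total packets until the third success; negative binomial with r=3, p=0.11.
SD(Y) = √[r(1−p)/p²] = √(220.6611570) = 14.8546679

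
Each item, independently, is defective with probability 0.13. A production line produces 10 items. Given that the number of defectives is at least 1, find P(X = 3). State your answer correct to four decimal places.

0.1323

X ~ Binomial(10, 0.13). Want P(X=3 | X≥1) = P(X=3) / P(X≥1).
P(X=3) = C(10,3)·0.13^3·0.87^7 = 0.099459
P(X≥1) = 1 − 0.248423 = 0.751577
Ratio = 0.099459 / 0.751577 = 0.132334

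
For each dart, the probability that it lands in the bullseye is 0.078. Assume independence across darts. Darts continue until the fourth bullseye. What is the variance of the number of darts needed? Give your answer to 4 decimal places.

606.1801

Y = total darts until the fourth success; negative binomial with r=4, p=0.078.
Var(Y) = r(1−p)/p² = 4·0.922 / 0.078² = 606.180145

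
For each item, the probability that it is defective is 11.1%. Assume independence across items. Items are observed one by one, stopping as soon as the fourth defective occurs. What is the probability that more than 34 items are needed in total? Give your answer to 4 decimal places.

Needing more than 34 items ⇔ fewer than 4 successes in the first 34. With X ~ Binomial(34, 0.111), P(Y > 34) = P(X ≤ 3).
  k=0: C(34,0)·0.111^0·0.889^34 = 0.018309
  k=1: C(34,1)·0.111^1·0.889^33 = 0.077725
  k=2: C(34,2)·0.111^2·0.889^32 = 0.160127
  k=3: C(34,3)·0.111^3·0.889^31 = 0.213263
P(X ≤ 3) = 0.469424

0.4694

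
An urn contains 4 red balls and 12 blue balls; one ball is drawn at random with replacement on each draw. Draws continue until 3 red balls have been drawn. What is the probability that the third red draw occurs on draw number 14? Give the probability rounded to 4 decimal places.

Y = trial on which the third success occurs; negative binomial, r=3, p=0.25.
P(Y=14) = C(13,2) · p^3 · (1−p)^11
= 78 · 0.015625 · 0.042235 = 0.051474

0.0515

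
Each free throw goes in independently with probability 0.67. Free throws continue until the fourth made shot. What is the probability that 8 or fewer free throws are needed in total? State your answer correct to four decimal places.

0.9154

Finishing within 8 free throws ⇔ at least 4 successes in the first 8. With X ~ Binomial(8, 0.67), P(Y ≤ 8) = 1 − P(X ≤ 3).
  k=0: C(8,0)·0.67^0·0.33^8 = 0.000141
  k=1: C(8,1)·0.67^1·0.33^7 = 0.002284
  k=2: C(8,2)·0.67^2·0.33^6 = 0.016233
  k=3: C(8,3)·0.67^3·0.33^5 = 0.065915
1 − 0.084572 = 0.915428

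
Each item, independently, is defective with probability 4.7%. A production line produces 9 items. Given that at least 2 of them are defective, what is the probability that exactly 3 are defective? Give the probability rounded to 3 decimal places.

0.102

X ~ Binomial(9, 0.047). Want P(X=3 | X≥2) = P(X=3) / P(X≥2).
P(X=3) = C(9,3)·0.047^3·0.953^6 = 0.00653
P(X≥2) = 1 − 0.64839 − 0.28780 = 0.06382
Ratio = 0.00653 / 0.06382 = 0.10238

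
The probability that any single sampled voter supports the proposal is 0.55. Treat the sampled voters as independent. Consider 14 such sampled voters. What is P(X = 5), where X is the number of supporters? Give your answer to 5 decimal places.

0.07624

X ~ Binomial(n=14, p=0.55).
P(X=5) = C(14,5) · p^5 · (1−p)^9
= 2002 · 0.050328 · 0.00075668 = 0.0762413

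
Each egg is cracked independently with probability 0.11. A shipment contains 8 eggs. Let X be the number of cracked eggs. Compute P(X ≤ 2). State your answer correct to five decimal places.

0.95127

X ~ Binomial(8, 0.11); P(X ≤ 2) = Σ C(8,k) p^k (1−p)^(8−k) over k:
  k=0: C(8,0)·0.11^0·0.89^8 = 0.3936589
  k=1: C(8,1)·0.11^1·0.89^7 = 0.3892357
  k=2: C(8,2)·0.11^2·0.89^6 = 0.1683773
Total = 0.9512719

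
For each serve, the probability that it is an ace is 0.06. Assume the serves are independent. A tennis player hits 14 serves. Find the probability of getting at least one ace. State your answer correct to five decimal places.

P(at least one) = 1 − P(none) = 1 − (1 − 0.06)^14
= 1 − 0.4205232 = 0.5794768

0.57948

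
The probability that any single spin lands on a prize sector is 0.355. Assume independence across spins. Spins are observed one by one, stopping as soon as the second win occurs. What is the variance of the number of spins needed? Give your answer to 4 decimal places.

Y = total spins until the second success; negative binomial with r=2, p=0.355.
Var(Y) = r(1−p)/p² = 2·0.645 / 0.355² = 10.236064

10.2361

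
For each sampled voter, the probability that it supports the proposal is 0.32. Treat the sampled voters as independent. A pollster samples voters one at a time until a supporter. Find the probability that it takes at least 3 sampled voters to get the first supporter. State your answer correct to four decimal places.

0.4624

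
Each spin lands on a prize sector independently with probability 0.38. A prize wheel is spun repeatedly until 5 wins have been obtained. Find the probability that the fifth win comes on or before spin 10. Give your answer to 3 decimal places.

0.318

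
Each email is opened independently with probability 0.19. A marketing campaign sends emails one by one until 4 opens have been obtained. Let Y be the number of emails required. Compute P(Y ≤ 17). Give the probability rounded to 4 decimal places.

Finishing within 17 emails ⇔ at least 4 successes in the first 17. With X ~ Binomial(17, 0.19), P(Y ≤ 17) = 1 − P(X ≤ 3).
  k=0: C(17,0)·0.19^0·0.81^17 = 0.027813
  k=1: C(17,1)·0.19^1·0.81^16 = 0.110908
  k=2: C(17,2)·0.19^2·0.81^15 = 0.208124
  k=3: C(17,3)·0.19^3·0.81^14 = 0.244096
1 − 0.590940 = 0.409060

0.4091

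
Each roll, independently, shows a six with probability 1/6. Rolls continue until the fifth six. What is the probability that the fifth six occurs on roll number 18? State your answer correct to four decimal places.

Y = trial on which the fifth success occurs; negative binomial, r=5, p=0.166667.
P(Y=18) = C(17,4) · p^5 · (1−p)^13
= 2380 · 0.0001286 · 0.093464 = 0.028606

0.0286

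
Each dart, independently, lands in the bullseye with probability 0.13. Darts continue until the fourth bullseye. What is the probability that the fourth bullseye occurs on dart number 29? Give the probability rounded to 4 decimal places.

0.0288

Y = trial on which the fourth success occurs; negative binomial, r=4, p=0.13.
P(Y=29) = C(28,3) · p^4 · (1−p)^25
= 3276 · 0.00028561 · 0.03076 = 0.028781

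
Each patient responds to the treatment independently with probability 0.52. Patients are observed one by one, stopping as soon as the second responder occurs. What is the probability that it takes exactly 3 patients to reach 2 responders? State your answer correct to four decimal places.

0.2596

Y = trial on which the second success occurs; negative binomial, r=2, p=0.52.
P(Y=3) = C(2,1) · p^2 · (1−p)^1
= 2 · 0.2704 · 0.48 = 0.259584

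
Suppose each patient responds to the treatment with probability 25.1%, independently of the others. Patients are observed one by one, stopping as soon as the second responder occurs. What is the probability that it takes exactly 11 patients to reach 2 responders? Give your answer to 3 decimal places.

Y = trial on which the second success occurs; negative binomial, r=2, p=0.251.
P(Y=11) = C(10,1) · p^2 · (1−p)^9
= 10 · 0.063001 · 0.074188 = 0.04674

0.047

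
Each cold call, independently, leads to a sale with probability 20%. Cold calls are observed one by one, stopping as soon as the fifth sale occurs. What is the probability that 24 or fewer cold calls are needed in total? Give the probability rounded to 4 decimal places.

Finishing within 24 cold calls ⇔ at least 5 successes in the first 24. With X ~ Binomial(24, 0.20), P(Y ≤ 24) = 1 − P(X ≤ 4).
  k=0: C(24,0)·0.20^0·0.80^24 = 0.004722
  k=1: C(24,1)·0.20^1·0.80^23 = 0.028334
  k=2: C(24,2)·0.20^2·0.80^22 = 0.081461
  k=3: C(24,3)·0.20^3·0.80^21 = 0.149345
  k=4: C(24,4)·0.20^4·0.80^20 = 0.196015
1 − 0.459877 = 0.540123

0.5401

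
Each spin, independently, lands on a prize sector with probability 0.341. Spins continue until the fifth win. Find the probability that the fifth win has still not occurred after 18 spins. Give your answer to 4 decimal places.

0.2108

Needing more than 18 spins ⇔ fewer than 5 successes in the first 18. With X ~ Binomial(18, 0.341), P(Y > 18) = P(X ≤ 4).
  k=0: C(18,0)·0.341^0·0.659^18 = 0.000549
  k=1: C(18,1)·0.341^1·0.659^17 = 0.005118
  k=2: C(18,2)·0.341^2·0.659^16 = 0.022510
  k=3: C(18,3)·0.341^3·0.659^15 = 0.062120
  k=4: C(18,4)·0.341^4·0.659^14 = 0.120541
P(X ≤ 4) = 0.210838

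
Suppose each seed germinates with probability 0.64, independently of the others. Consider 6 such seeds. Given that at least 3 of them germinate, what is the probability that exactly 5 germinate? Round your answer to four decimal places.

0.2662

X ~ Binomial(6, 0.64). Want P(X=5 | X≥3) = P(X=5) / P(X≥3).
P(X=5) = C(6,5)·0.64^5·0.36^1 = 0.231928
P(X≥3) = 1 − 0.002177 − 0.023219 − 0.103196 = 0.871409
Ratio = 0.231928 / 0.871409 = 0.266153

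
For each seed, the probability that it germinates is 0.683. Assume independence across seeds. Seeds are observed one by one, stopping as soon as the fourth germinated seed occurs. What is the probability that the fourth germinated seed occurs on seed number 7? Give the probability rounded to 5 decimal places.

Y = trial on which the fourth success occurs; negative binomial, r=4, p=0.683.
P(Y=7) = C(6,3) · p^4 · (1−p)^3
= 20 · 0.21761 · 0.031855 = 0.1386407

0.13864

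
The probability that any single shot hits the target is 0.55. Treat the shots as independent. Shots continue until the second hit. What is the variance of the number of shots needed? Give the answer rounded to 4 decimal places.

2.9752

Y = total shots until the second success; negative binomial with r=2, p=0.55.
Var(Y) = r(1−p)/p² = 2·0.45 / 0.55² = 2.975207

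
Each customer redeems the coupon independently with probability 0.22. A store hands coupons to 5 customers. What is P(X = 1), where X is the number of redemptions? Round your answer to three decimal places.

0.407

X ~ Binomial(n=5, p=0.22).
P(X=1) = C(5,1) · p^1 · (1−p)^4
= 5 · 0.22 · 0.37015 = 0.40717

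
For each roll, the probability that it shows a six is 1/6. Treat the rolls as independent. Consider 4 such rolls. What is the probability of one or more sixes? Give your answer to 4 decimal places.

0.5177

P(at least one) = 1 − P(none) = 1 − (1 − 0.166667)^4
= 1 − 0.482253 = 0.517747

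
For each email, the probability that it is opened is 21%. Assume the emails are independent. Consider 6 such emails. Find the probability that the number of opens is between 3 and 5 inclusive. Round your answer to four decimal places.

0.1115

X ~ Binomial(6, 0.21); P(3 ≤ X ≤ 5) = Σ C(6,k) p^k (1−p)^(6−k) over k:
  k=3: C(6,3)·0.21^3·0.79^3 = 0.091321
  k=4: C(6,4)·0.21^4·0.79^2 = 0.018206
  k=5: C(6,5)·0.21^5·0.79^1 = 0.001936
Total = 0.111463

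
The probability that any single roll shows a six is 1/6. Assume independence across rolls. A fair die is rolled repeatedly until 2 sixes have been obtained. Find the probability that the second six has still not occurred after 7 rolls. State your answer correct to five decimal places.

0.66980

Needing more than 7 rolls ⇔ fewer than 2 successes in the first 7. With X ~ Binomial(7, 0.166667), P(Y > 7) = P(X ≤ 1).
  k=0: C(7,0)·0.166667^0·0.833333^7 = 0.2790816
  k=1: C(7,1)·0.166667^1·0.833333^6 = 0.3907143
P(X ≤ 1) = 0.6697960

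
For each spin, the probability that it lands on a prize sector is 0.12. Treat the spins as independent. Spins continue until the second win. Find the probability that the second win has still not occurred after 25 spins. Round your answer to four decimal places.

0.1805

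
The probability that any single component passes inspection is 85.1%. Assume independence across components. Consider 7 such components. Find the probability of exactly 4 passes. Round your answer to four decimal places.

0.0607

X ~ Binomial(n=7, p=0.851).
P(X=4) = C(7,4) · p^4 · (1−p)^3
= 35 · 0.52447 · 0.0033079 = 0.060722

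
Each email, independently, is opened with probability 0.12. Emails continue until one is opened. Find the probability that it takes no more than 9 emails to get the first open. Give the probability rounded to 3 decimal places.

Y = number of emails to the first success; geometric, p = 0.12.
P(Y ≤ 9) = 1 − (1−p)^9 = 1 − 0.31648 = 0.68352

0.684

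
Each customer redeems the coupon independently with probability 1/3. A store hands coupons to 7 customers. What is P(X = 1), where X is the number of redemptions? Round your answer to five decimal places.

0.20485

X ~ Binomial(n=7, p=0.333333).
P(X=1) = C(7,1) · p^1 · (1−p)^6
= 7 · 0.33333 · 0.087791 = 0.2048468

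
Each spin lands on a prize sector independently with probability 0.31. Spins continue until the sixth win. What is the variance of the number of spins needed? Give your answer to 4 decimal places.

43.0801

Y = total spins until the sixth success; negative binomial with r=6, p=0.31.
Var(Y) = r(1−p)/p² = 6·0.69 / 0.31² = 43.080125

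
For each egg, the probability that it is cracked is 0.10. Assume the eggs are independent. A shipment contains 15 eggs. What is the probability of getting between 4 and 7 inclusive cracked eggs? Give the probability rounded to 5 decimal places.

X ~ Binomial(15, 0.10); P(4 ≤ X ≤ 7) = Σ C(15,k) p^k (1−p)^(15−k) over k:
  k=4: C(15,4)·0.10^4·0.90^11 = 0.0428351
  k=5: C(15,5)·0.10^5·0.90^10 = 0.0104708
  k=6: C(15,6)·0.10^6·0.90^9 = 0.0019390
  k=7: C(15,7)·0.10^7·0.90^8 = 0.0002770
Total = 0.0555220

0.05552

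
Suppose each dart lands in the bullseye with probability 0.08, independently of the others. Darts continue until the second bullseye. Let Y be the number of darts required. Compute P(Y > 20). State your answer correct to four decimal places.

0.5169

Needing more than 20 darts ⇔ fewer than 2 successes in the first 20. With X ~ Binomial(20, 0.08), P(Y > 20) = P(X ≤ 1).
  k=0: C(20,0)·0.08^0·0.92^20 = 0.188693
  k=1: C(20,1)·0.08^1·0.92^19 = 0.328162
P(X ≤ 1) = 0.516856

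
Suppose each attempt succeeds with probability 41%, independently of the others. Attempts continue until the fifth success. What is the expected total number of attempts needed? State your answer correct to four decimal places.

12.1951

Y = total attempts until the fifth success; negative binomial with r=5, p=0.41.
E[Y] = r / p = 5 / 0.41 = 12.195122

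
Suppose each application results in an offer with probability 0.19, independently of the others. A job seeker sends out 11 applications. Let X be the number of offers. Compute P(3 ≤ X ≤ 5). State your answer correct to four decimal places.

0.3404

X ~ Binomial(11, 0.19); P(3 ≤ X ≤ 5) = Σ C(11,k) p^k (1−p)^(11−k) over k:
  k=3: C(11,3)·0.19^3·0.81^8 = 0.209713
  k=4: C(11,4)·0.19^4·0.81^7 = 0.098384
  k=5: C(11,5)·0.19^5·0.81^6 = 0.032309
Total = 0.340405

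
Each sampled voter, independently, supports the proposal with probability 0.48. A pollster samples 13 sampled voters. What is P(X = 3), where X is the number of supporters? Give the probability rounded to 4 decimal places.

0.0457

X ~ Binomial(n=13, p=0.48).
P(X=3) = C(13,3) · p^3 · (1−p)^10
= 286 · 0.11059 · 0.0014456 = 0.045722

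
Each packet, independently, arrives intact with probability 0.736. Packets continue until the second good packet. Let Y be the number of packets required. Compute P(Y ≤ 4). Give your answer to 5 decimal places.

0.94097

Finishing within 4 packets ⇔ at least 2 successes in the first 4. With X ~ Binomial(4, 0.736), P(Y ≤ 4) = 1 − P(X ≤ 1).
  k=0: C(4,0)·0.736^0·0.264^4 = 0.0048575
  k=1: C(4,1)·0.736^1·0.264^3 = 0.0541688
1 − 0.0590264 = 0.9409736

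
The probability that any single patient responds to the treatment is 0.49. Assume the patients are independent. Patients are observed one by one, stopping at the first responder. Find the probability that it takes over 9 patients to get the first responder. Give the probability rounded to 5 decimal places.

0.00233

Y = number of patients to the first success; geometric, p = 0.49.
P(Y > 9) = P(first 9 all fail) = (1−p)^9 = 0.0023342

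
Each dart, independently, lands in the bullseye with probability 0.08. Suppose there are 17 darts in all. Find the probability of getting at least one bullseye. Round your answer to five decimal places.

P(at least one) = 1 − P(none) = 1 − (1 − 0.08)^17
= 1 − 0.2423221 = 0.7576779

0.75768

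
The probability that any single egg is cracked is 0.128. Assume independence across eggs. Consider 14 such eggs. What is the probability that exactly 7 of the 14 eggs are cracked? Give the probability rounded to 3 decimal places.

X ~ Binomial(n=14, p=0.128).
P(X=7) = C(14,7) · p^7 · (1−p)^7
= 3432 · 5.6295e-07 · 0.38337 = 0.00074

0.001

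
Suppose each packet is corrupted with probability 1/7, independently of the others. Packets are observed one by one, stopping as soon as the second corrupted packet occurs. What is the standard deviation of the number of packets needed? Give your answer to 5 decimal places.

Y = total packets until the second success; negative binomial with r=2, p=0.142857.
SD(Y) = √[r(1−p)/p²] = √(84.0000000) = 9.1651514

9.16515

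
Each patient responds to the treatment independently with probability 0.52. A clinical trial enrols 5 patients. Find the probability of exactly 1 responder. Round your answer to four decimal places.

0.1380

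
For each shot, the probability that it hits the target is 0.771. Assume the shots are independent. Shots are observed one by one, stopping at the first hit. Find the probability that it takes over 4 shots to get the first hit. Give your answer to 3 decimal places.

0.003

Y = number of shots to the first success; geometric, p = 0.771.
P(Y > 4) = P(first 4 all fail) = (1−p)^4 = 0.00275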